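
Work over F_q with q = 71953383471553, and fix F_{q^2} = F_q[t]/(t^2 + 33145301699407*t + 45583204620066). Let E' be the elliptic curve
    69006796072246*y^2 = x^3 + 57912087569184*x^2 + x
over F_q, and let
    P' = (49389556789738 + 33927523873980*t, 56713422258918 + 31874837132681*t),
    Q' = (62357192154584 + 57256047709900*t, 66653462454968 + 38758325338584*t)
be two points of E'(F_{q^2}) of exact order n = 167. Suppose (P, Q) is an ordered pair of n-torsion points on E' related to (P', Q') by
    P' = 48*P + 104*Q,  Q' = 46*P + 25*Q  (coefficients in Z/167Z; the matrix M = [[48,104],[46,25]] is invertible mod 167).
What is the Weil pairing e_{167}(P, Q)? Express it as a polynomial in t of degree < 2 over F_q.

10610512921488 + 56829423364129*t

Under M = [[48,104],[46,25]] in GL_2(Z/167), e_{167}(P',Q') = e_{167}(P,Q)^(48*25-104*46 mod 167).
48*25 - 104*46 = -3584; reduced mod 167: det = 90, inverse 13.
Montgomery->Weierstrass: x_W = 1423468351738*x+32972618219838, y_W=1423468351738*y on F_{71953383471553}; lands on y^2=x^3+63785465431818*x+64813907854480.
Double-and-add over 10100111: 8-1 doublings, 5-1 additions; each step l_{T,T}/v_{2T} or l_{T,P'}/v at Q'+S for random S.
So e_{167}(P',Q') = 39353179875828 + 32484218977562*t.
(39353179875828 + 32484218977562*t)^{13} mod (71953383471553,f) = 10610512921488 + 56829423364129*t.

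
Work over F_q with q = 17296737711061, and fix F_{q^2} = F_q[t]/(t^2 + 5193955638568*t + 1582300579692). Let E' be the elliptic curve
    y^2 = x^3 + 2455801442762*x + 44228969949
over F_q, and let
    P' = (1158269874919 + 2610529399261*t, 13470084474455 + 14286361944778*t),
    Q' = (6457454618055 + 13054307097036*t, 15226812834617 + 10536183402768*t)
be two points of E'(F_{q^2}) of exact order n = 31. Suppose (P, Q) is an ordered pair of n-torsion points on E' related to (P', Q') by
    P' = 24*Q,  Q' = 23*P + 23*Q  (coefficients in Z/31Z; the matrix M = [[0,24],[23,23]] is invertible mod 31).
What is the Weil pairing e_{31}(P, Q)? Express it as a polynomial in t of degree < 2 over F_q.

6171622376401 + 4555159286659*t

e_{31} is bilinear + alternating on E[31], so e_{31}(24*Q, 23*P + 23*Q) = e_{31}(P,Q)^(0*23-24*23).
Inverting 6 mod 31: 26. Thus e_{31}(P,Q) = e(P',Q')^{26}.
Double-and-add over 11111: 5-1 doublings, 5-1 additions; each step l_{T,T}/v_{2T} or l_{T,P'}/v at Q'+S for random S.
So e_{31}(P',Q') = 5371118156904 + 16641960042139*t.
Raise to 26: e(P,Q) = 6171622376401 + 4555159286659*t in mu_{31}.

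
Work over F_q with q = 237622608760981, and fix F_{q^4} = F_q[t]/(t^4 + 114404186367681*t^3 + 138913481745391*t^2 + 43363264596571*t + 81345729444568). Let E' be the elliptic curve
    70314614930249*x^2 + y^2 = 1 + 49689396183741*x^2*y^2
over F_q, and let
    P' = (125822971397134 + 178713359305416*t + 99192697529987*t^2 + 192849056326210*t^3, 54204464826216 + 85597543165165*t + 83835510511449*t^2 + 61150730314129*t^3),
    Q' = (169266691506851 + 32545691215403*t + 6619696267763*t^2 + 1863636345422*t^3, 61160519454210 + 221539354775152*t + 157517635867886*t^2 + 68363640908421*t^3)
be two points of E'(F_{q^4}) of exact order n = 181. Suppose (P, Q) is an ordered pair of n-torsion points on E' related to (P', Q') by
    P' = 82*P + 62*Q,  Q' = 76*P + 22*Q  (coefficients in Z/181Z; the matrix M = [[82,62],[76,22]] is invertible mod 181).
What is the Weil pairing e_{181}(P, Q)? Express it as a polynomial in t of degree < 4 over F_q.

70518533929078 + 33847647315145*t + 220027372951290*t^2 + 158919458992589*t^3

Since e_{181}(P,P)=e_{181}(Q,Q)=1 and e_{181}(Q,P)=e_{181}(P,Q)^{-1}, expanding e_{181}(82*P + 62*Q,76*P + 22*Q) leaves e(P,Q)^det(M).
Inverting 169 mod 181: 15. Thus e_{181}(P,Q) = e(P',Q')^{15}.
Edwards->Montgomery: u=(1+y)/(1-y), v=u/x -> 102174882878877v^2=u^3+63764150047055u^2+u; then x_W=5156304686627u+178415741026319: y^2=x^3+140689455848496*x+94428537056188.
Miller loop for e_{181} over F_{237622608760981^4}: bits of 181 = 10110101; 7 double steps + 4 add steps, l/v at each.
f_P(D_Q)/f_Q(D_P) = 51936106246256 + 49686716977510*t + 34518550877208*t^2 + 155427314921706*t^3.
Finally e_{181}(P,Q) = 70518533929078 + 33847647315145*t + 220027372951290*t^2 + 158919458992589*t^3.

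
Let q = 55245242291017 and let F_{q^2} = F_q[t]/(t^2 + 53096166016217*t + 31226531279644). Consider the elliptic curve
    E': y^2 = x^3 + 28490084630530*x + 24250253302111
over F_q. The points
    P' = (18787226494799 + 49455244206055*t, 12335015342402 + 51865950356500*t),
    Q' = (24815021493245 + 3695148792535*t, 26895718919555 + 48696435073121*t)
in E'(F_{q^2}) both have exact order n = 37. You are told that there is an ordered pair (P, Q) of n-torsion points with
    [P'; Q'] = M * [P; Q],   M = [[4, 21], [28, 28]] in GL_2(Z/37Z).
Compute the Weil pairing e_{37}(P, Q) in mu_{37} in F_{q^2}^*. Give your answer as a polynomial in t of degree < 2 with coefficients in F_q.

3303009982000 + 50026934131908*t

The 37-Weil pairing on E[37] over F_{55245242291017} is alternating-bilinear: e_{37}(P',Q') = e_{37}(P,Q)^det(M).
Inverting 5 mod 37: 15. Thus e_{37}(P,Q) = e(P',Q')^{15}.
Double-and-add over 100101: 6-1 doublings, 3-1 additions; each step l_{T,T}/v_{2T} or l_{T,P'}/v at Q'+S for random S.
Result: e(P',Q') = 40013439525900 + 14837381980207*t.
(40013439525900 + 14837381980207*t)^{15} mod (55245242291017,f) = 3303009982000 + 50026934131908*t.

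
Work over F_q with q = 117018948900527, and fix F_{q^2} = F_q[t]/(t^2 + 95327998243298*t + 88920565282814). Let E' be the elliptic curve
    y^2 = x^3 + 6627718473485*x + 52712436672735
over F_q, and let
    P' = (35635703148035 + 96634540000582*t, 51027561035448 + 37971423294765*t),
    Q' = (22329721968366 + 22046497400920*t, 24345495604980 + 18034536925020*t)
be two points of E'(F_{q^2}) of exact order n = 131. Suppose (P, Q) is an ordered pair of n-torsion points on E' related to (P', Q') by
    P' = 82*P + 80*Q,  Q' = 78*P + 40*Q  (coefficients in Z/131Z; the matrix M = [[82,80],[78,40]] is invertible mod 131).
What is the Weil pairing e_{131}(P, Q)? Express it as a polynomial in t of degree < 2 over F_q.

44711402580368 + 79915762914560*t

e_{131} is bilinear + alternating on E[131], so e_{131}(82*P + 80*Q, 78*P + 40*Q) = e_{131}(P,Q)^(82*40-80*78).
Hence e(P,Q) = e(P',Q')^{89} where 89 = 53^{-1} mod 131.
Build f_{131,P'} and f_{131,Q'} via the 8-bit ladder of 131=10000011_2; evaluate at shifted divisors; quotient in F_{117018948900527^2}.
So e_{131}(P',Q') = 90951575280167 + 32573707234511*t.
e_{131}(P,Q) = (90951575280167 + 32573707234511*t)^{89} = 44711402580368 + 79915762914560*t.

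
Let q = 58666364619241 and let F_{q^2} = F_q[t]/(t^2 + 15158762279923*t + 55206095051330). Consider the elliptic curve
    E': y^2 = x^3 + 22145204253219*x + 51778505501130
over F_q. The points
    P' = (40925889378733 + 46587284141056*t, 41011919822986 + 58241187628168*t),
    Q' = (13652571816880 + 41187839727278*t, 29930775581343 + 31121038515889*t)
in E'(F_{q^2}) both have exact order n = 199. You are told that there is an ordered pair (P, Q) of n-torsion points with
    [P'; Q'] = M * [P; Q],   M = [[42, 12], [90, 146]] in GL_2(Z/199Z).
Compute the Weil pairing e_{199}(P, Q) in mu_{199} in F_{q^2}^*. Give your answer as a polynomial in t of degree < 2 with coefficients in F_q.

Under M = [[42,12],[90,146]] in GL_2(Z/199), e_{199}(P',Q') = e_{199}(P,Q)^(42*146-12*90 mod 199).
So e_{199}(P,Q) = e_{199}(P',Q')^{168}, since 77*168 = 1 mod 199.
8-bit Miller (11000111) on E'/F_{58666364619241} with a'=22145204253219, b'=51778505501130: accumulate tangent/chord ratios at Q'+S and P'+S'.
Result: e(P',Q') = 13589998628624 + 12486777747642*t.
Raise to 168: e(P,Q) = 56576200240230 + 57910936912003*t in mu_{199}.

56576200240230 + 57910936912003*t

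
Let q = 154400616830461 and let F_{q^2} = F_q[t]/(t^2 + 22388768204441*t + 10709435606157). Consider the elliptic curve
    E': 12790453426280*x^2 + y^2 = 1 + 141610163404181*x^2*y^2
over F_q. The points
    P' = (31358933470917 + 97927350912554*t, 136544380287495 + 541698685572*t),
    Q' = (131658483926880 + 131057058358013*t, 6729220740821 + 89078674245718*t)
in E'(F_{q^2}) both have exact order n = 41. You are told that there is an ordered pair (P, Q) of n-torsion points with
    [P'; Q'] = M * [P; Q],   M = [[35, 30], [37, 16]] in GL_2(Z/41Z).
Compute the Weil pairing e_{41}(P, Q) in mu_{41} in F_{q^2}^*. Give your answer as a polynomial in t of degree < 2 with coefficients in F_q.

59448294055104 + 91703177640234*t

Under M = [[35,30],[37,16]] in GL_2(Z/41), e_{41}(P',Q') = e_{41}(P,Q)^(35*16-30*37 mod 41).
det(M) mod 41 = 24; its inverse in (Z/41)^* is 12 (check: 24*12 mod 41 = 1).
Map (x,y)_Ed via u=(1+y)/(1-y), v=(1+y)/((1-y)x) to Montgomery A=0,B=63509742554882; then to (a',b')=(41679366487114,0).
Miller loop for e_{41} over F_{154400616830461^2}: bits of 41 = 101001; 5 double steps + 2 add steps, l/v at each.
Miller gives e_{41}(P',Q') = 9473549419198 + 111723040893137*t in F_{154400616830461^2}.
(9473549419198 + 111723040893137*t)^{12} mod (154400616830461,f) = 59448294055104 + 91703177640234*t.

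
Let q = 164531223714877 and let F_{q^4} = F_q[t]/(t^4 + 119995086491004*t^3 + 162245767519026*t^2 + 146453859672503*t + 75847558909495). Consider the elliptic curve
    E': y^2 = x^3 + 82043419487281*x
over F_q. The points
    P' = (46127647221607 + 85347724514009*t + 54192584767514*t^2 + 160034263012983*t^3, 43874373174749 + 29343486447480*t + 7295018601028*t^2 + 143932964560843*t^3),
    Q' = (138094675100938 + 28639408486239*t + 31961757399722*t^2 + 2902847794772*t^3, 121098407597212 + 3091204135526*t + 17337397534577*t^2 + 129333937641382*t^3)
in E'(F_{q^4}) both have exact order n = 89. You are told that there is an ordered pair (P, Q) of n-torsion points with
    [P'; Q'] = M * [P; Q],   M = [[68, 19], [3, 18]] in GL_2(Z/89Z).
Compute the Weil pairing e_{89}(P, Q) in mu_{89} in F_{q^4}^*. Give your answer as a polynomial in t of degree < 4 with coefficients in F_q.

The 89-Weil pairing on E[89] over F_{164531223714877} is alternating-bilinear: e_{89}(P',Q') = e_{89}(P,Q)^det(M).
Inverting 10 mod 89: 9. Thus e_{89}(P,Q) = e(P',Q')^{9}.
7-bit Miller (1011001) on E'/F_{164531223714877} with a'=82043419487281, b'=0: accumulate tangent/chord ratios at Q'+S and P'+S'.
e_{89}(P',Q') = 52196078413652 + 37978715234781*t + 135247944614977*t^2 + 10336491204127*t^3.
Finally e_{89}(P,Q) = 163492170481170 + 130452360293565*t + 161628555711699*t^2 + 144652196069218*t^3.

163492170481170 + 130452360293565*t + 161628555711699*t^2 + 144652196069218*t^3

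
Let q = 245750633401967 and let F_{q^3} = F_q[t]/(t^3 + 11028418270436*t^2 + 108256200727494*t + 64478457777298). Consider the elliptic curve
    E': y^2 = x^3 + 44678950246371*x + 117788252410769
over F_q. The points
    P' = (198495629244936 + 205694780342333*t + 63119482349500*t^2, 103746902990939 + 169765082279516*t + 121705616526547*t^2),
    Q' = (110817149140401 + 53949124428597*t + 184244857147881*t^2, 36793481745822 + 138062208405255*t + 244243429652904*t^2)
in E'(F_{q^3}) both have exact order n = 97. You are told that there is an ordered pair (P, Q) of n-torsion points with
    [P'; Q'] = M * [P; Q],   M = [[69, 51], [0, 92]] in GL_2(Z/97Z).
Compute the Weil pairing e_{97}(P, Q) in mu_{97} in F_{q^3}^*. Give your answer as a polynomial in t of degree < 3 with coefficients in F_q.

50431282099363 + 69529055539379*t + 48237924854657*t^2

The 97-Weil pairing on E[97] over F_{245750633401967} is alternating-bilinear: e_{97}(P',Q') = e_{97}(P,Q)^det(M).
So e_{97}(P,Q) = e_{97}(P',Q')^{88}, since 43*88 = 1 mod 97.
Miller loop for e_{97} over F_{245750633401967^3}: bits of 97 = 1100001; 6 double steps + 2 add steps, l/v at each.
So e_{97}(P',Q') = 141068017207593 + 33499330211300*t + 59941829593220*t^2.
Thus e_{97}(P,Q) = 50431282099363 + 69529055539379*t + 48237924854657*t^2.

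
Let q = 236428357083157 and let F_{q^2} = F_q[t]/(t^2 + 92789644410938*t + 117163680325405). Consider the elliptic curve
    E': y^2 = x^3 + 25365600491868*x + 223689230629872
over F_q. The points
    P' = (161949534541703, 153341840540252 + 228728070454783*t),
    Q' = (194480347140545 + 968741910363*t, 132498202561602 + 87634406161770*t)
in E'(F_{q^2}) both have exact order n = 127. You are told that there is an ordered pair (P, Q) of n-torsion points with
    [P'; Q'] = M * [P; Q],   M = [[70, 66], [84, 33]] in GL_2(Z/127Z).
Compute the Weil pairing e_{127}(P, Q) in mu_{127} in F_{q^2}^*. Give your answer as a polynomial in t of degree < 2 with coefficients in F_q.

126887720560099 + 138032081837425*t

Since e_{127}(P,P)=e_{127}(Q,Q)=1 and e_{127}(Q,P)=e_{127}(P,Q)^{-1}, expanding e_{127}(70*P + 66*Q,84*P + 33*Q) leaves e(P,Q)^det(M).
Inverting 68 mod 127: 99. Thus e_{127}(P,Q) = e(P',Q')^{99}.
7-bit Miller (1111111) on E'/F_{236428357083157} with a'=25365600491868, b'=223689230629872: accumulate tangent/chord ratios at Q'+S and P'+S'.
f_P(D_Q)/f_Q(D_P) = 30531698535383 + 194894949752580*t.
Finally e_{127}(P,Q) = 126887720560099 + 138032081837425*t.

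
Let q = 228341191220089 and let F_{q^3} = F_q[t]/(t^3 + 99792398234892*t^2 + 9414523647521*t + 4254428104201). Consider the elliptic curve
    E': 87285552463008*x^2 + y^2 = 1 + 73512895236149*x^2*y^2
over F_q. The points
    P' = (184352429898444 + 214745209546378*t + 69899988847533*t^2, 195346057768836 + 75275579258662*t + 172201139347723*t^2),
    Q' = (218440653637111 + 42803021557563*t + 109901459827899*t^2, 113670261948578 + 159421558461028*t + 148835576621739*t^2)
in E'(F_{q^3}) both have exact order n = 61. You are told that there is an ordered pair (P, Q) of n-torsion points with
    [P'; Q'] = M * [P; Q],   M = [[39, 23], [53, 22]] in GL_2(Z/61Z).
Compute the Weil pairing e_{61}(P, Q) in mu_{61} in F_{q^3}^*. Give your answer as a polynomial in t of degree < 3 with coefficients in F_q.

e_{61}(aP+bQ,cP+dQ) = e_{61}(P,Q)^(ad-bc); with (a,b,c,d)=(39,23,53,22) this gives the det-61 law.
Inverting 5 mod 61: 49. Thus e_{61}(P,Q) = e(P',Q')^{49}.
Edwards->Montgomery: u=(1+y)/(1-y), v=u/x -> 167373784149899v^2=u^3+8074484711775u^2+u; then x_W=60528462111737u+64856606486541: y^2=x^3+183147346763270*x+53759295334400.
6-bit Miller (111101) on E'/F_{228341191220089} with a'=183147346763270, b'=53759295334400: accumulate tangent/chord ratios at Q'+S and P'+S'.
f_P(D_Q)/f_Q(D_P) = 27374168094447 + 31892817223957*t + 222597051514937*t^2.
(27374168094447 + 31892817223957*t + 222597051514937*t^2)^{49} mod (228341191220089,f) = 34178566991192 + 155203760679697*t + 177174838771318*t^2.

34178566991192 + 155203760679697*t + 177174838771318*t^2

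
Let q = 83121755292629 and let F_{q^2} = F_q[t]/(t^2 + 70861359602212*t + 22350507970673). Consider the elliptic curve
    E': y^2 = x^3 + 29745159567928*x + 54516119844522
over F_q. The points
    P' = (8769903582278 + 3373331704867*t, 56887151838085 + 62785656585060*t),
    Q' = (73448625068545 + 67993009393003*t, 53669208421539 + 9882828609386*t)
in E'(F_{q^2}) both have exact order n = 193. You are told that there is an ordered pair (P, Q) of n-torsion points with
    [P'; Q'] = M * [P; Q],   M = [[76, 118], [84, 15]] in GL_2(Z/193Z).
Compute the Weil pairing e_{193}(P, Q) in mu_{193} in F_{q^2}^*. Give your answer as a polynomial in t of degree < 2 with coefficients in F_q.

8307415697526 + 27678662437026*t

Since e_{193}(P,P)=e_{193}(Q,Q)=1 and e_{193}(Q,P)=e_{193}(P,Q)^{-1}, expanding e_{193}(76*P + 118*Q,84*P + 15*Q) leaves e(P,Q)^det(M).
det(M) mod 193 = 106; its inverse in (Z/193)^* is 122 (check: 106*122 mod 193 = 1).
n = 193 = (11000001)_2 (8 bits, wt 3); accumulate f_{193,P'}(Q'+S)/f_{193,P'}(S) along the 7-step ladder.
e_{193}(P',Q') = 55552472987596 + 40604414103546*t.
Hence e(P,Q) = 8307415697526 + 27678662437026*t in F_{83121755292629^2}^*.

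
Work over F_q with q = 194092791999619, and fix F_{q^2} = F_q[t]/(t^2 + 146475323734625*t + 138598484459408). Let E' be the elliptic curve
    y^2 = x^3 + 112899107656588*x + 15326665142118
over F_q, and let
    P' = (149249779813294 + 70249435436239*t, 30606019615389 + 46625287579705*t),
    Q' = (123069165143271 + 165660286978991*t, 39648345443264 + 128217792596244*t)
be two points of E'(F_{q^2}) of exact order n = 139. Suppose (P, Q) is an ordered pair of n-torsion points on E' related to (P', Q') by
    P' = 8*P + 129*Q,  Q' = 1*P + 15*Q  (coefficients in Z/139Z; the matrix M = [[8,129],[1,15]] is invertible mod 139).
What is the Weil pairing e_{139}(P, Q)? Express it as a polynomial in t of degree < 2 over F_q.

Under M = [[8,129],[1,15]] in GL_2(Z/139), e_{139}(P',Q') = e_{139}(P,Q)^(8*15-129*1 mod 139).
Hence e(P,Q) = e(P',Q')^{108} where 108 = 130^{-1} mod 139.
n = 139 = (10001011)_2 (8 bits, wt 4); accumulate f_{139,P'}(Q'+S)/f_{139,P'}(S) along the 7-step ladder.
The quotient is 151333582407610 + 170726878486668*t.
(151333582407610 + 170726878486668*t)^{108} mod (194092791999619,f) = 49436441033353 + 72176117831750*t.

49436441033353 + 72176117831750*t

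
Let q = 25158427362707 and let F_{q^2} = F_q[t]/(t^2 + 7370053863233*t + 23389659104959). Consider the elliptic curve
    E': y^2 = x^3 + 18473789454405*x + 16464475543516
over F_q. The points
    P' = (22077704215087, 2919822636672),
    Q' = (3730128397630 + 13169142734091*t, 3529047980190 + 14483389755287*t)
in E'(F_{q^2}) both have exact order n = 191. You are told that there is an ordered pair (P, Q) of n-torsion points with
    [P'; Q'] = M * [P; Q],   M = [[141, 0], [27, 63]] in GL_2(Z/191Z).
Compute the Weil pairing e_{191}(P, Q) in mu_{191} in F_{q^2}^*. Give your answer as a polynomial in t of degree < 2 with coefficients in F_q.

Alternating bilinearity on E[191] (values in mu_{191} in F_{25158427362707^2}) gives e(P',Q') = e(P,Q)^det(M).
141*63 - 0*27 = 8883; reduced mod 191: det = 97, inverse 128.
Miller loop for e_{191} over F_{25158427362707^2}: bits of 191 = 10111111; 7 double steps + 6 add steps, l/v at each.
f_P(D_Q)/f_Q(D_P) = 24069570302110 + 3695768307681*t.
Hence e(P,Q) = 11401572441230 + 6940935451580*t in F_{25158427362707^2}^*.

11401572441230 + 6940935451580*t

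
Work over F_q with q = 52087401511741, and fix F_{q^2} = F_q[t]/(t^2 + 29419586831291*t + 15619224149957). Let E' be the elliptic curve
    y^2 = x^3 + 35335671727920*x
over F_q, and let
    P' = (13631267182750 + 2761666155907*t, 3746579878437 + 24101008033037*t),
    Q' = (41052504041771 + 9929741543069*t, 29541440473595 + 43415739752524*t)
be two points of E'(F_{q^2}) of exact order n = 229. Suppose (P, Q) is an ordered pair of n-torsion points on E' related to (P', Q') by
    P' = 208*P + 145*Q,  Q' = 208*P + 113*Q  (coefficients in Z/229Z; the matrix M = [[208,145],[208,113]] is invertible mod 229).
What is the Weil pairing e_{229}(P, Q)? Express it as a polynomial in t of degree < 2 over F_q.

Alternating bilinearity on E[229] (values in mu_{229} in F_{52087401511741^2}) gives e(P',Q') = e(P,Q)^det(M).
Hence e(P,Q) = e(P',Q')^{61} where 61 = 214^{-1} mod 229.
Run Miller on y^2=x^3+35335671727920*x over F_{52087401511741}: ladder 11100101 (8 bits); e = f_P(D_Q)/f_Q(D_P).
e_{229}(P',Q') = 27336170340549 + 26707074843532*t.
(27336170340549 + 26707074843532*t)^{61} mod (52087401511741,f) = 521114498586 + 34403725940478*t.

521114498586 + 34403725940478*t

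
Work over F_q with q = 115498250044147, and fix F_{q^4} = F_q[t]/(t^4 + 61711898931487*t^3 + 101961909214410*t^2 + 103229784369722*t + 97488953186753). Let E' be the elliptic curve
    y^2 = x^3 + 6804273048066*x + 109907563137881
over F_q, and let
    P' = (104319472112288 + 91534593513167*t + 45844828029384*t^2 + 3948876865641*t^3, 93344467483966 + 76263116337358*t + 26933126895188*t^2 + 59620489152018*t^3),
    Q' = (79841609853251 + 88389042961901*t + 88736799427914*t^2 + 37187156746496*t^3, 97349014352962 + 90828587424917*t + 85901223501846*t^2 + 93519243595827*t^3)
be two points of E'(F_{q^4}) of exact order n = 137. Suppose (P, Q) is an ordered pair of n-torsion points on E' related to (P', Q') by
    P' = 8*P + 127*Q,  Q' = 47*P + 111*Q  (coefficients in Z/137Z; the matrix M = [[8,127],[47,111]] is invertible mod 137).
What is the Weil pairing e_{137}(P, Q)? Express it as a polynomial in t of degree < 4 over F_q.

11723278378442 + 109279034924029*t + 106299406624236*t^2 + 37468660204865*t^3

Since e_{137}(P,P)=e_{137}(Q,Q)=1 and e_{137}(Q,P)=e_{137}(P,Q)^{-1}, expanding e_{137}(8*P + 127*Q,47*P + 111*Q) leaves e(P,Q)^det(M).
det(M) mod 137 = 125; its inverse in (Z/137)^* is 57 (check: 125*57 mod 137 = 1).
Build f_{137,P'} and f_{137,Q'} via the 8-bit ladder of 137=10001001_2; evaluate at shifted divisors; quotient in F_{115498250044147^4}.
The quotient is 106617713848505 + 68428944081857*t + 20927387542478*t^2 + 6495373712829*t^3.
Thus e_{137}(P,Q) = 11723278378442 + 109279034924029*t + 106299406624236*t^2 + 37468660204865*t^3.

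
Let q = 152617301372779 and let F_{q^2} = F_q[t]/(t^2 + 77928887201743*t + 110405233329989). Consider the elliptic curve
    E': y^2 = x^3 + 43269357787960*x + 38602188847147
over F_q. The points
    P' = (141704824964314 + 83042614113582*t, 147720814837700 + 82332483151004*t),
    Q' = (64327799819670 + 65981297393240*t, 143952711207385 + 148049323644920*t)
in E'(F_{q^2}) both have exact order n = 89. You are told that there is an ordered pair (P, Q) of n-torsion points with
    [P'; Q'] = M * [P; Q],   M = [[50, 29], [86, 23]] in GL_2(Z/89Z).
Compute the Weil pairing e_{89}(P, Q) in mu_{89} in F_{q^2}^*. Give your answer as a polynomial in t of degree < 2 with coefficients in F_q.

Alternating bilinearity on E[89] (values in mu_{89} in F_{152617301372779^2}) gives e(P',Q') = e(P,Q)^det(M).
So e_{89}(P,Q) = e_{89}(P',Q')^{79}, since 80*79 = 1 mod 89.
7-bit Miller (1011001) on E'/F_{152617301372779} with a'=43269357787960, b'=38602188847147: accumulate tangent/chord ratios at Q'+S and P'+S'.
The quotient is 49912236211403 + 15240874665317*t.
Finally e_{89}(P,Q) = 149924782641379 + 105925902602578*t.

149924782641379 + 105925902602578*t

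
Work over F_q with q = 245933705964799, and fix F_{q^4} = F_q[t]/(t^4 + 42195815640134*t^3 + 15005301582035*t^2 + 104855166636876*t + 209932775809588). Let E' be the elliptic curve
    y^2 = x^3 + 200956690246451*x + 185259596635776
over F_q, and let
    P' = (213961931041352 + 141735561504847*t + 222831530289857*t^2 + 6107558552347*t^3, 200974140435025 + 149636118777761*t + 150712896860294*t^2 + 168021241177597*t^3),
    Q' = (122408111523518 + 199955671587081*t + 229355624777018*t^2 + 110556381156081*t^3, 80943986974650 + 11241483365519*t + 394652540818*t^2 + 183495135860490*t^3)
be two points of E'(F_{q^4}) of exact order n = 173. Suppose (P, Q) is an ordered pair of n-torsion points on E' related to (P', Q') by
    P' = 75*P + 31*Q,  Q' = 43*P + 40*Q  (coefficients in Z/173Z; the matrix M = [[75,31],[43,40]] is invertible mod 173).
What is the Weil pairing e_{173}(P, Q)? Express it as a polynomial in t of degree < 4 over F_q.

215592212734390 + 119411569653719*t + 23555203974886*t^2 + 189878608142611*t^3

Alternating bilinearity on E[173] (values in mu_{173} in F_{245933705964799^4}) gives e(P',Q') = e(P,Q)^det(M).
75*40 - 31*43 = 1667; reduced mod 173: det = 110, inverse 162.
Miller loop for e_{173} over F_{245933705964799^4}: bits of 173 = 10101101; 7 double steps + 4 add steps, l/v at each.
The quotient is 36599696060196 + 32947494196377*t + 167556247591671*t^2 + 125733839958884*t^3.
e_{173}(P,Q) = (36599696060196 + 32947494196377*t + 167556247591671*t^2 + 125733839958884*t^3)^{162} = 215592212734390 + 119411569653719*t + 23555203974886*t^2 + 189878608142611*t^3.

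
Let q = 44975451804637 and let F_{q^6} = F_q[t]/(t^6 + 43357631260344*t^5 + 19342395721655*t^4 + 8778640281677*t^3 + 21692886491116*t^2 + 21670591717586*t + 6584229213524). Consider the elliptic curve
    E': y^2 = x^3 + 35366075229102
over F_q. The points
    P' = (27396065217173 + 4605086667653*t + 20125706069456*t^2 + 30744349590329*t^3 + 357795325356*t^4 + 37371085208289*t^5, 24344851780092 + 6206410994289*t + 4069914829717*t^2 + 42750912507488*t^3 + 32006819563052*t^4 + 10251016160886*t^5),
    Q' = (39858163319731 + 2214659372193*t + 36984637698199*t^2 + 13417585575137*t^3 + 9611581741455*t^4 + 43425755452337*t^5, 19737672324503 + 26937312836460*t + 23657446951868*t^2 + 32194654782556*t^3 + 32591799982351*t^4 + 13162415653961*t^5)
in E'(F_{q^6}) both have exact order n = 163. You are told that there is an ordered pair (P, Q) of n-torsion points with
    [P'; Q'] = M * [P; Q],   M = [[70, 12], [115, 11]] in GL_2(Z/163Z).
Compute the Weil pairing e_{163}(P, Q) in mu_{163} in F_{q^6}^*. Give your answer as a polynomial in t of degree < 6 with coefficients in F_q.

13433179435601 + 25652122821364*t + 18507477465421*t^2 + 13323871604613*t^3 + 37572985377737*t^4 + 8813907433752*t^5

Alternating bilinearity on E[163] (values in mu_{163} in F_{44975451804637^6}) gives e(P',Q') = e(P,Q)^det(M).
Hence e(P,Q) = e(P',Q')^{66} where 66 = 42^{-1} mod 163.
Build f_{163,P'} and f_{163,Q'} via the 8-bit ladder of 163=10100011_2; evaluate at shifted divisors; quotient in F_{44975451804637^6}.
Result: e(P',Q') = 14433145095525 + 13208345350747*t + 29748012181013*t^2 + 21507676878544*t^3 + 29171753377869*t^4 + 40876210469126*t^5.
Thus e_{163}(P,Q) = 13433179435601 + 25652122821364*t + 18507477465421*t^2 + 13323871604613*t^3 + 37572985377737*t^4 + 8813907433752*t^5.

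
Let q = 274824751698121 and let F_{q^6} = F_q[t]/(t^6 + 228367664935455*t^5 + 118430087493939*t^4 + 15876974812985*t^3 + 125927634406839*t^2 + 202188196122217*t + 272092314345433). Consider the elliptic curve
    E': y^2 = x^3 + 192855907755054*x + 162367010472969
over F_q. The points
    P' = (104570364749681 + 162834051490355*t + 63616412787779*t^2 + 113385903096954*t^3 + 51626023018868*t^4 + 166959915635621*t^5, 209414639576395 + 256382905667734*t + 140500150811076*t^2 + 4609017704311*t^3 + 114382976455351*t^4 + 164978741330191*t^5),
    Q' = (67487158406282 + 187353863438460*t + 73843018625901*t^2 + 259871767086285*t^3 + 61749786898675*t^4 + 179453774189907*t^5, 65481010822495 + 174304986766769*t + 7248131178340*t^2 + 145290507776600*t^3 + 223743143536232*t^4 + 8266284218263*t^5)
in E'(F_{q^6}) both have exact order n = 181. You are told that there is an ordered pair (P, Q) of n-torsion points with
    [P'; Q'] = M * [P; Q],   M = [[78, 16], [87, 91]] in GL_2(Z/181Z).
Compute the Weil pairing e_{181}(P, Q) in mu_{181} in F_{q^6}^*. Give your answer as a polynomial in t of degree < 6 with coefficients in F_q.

e_{181}(aP+bQ,cP+dQ) = e_{181}(P,Q)^(ad-bc); with (a,b,c,d)=(78,16,87,91) this gives the det-181 law.
Hence e(P,Q) = e(P',Q')^{141} where 141 = 95^{-1} mod 181.
Double-and-add over 10110101: 8-1 doublings, 5-1 additions; each step l_{T,T}/v_{2T} or l_{T,P'}/v at Q'+S for random S.
So e_{181}(P',Q') = 86301665668263 + 68097382297756*t + 223488431364728*t^2 + 133778826315682*t^3 + 96240519826840*t^4 + 239297020587789*t^5.
Hence e(P,Q) = 80668254114509 + 104838379280188*t + 119424704879182*t^2 + 20400614063174*t^3 + 49467754299070*t^4 + 74112625997458*t^5 in F_{274824751698121^6}^*.

80668254114509 + 104838379280188*t + 119424704879182*t^2 + 20400614063174*t^3 + 49467754299070*t^4 + 74112625997458*t^5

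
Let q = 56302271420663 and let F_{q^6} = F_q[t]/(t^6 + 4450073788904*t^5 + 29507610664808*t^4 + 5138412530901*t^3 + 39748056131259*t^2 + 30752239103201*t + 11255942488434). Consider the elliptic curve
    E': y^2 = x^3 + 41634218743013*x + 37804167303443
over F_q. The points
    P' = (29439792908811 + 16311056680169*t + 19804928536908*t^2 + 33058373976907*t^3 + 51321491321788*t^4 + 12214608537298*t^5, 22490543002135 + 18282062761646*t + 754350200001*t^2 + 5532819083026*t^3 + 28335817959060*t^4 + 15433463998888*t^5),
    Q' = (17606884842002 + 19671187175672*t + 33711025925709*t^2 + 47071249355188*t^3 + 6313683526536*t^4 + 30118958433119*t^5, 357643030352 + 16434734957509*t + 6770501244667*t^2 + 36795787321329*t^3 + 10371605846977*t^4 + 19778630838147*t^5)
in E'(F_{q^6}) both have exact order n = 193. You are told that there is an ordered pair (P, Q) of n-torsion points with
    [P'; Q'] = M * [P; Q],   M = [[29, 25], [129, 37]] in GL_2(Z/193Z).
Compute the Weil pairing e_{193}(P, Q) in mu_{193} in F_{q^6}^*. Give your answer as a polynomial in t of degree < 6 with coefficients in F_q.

Under M = [[29,25],[129,37]] in GL_2(Z/193), e_{193}(P',Q') = e_{193}(P,Q)^(29*37-25*129 mod 193).
29*37 - 25*129 = -2152; reduced mod 193: det = 164, inverse 173.
8-bit Miller (11000001) on E'/F_{56302271420663} with a'=41634218743013, b'=37804167303443: accumulate tangent/chord ratios at Q'+S and P'+S'.
Result: e(P',Q') = 39864281324269 + 31592212415620*t + 51726719423933*t^2 + 50055808659375*t^3 + 32659253281542*t^4 + 48835676713646*t^5.
Thus e_{193}(P,Q) = 13485292989509 + 6976121615990*t + 32008236122168*t^2 + 20991623450145*t^3 + 27775753300108*t^4 + 54581555758000*t^5.

13485292989509 + 6976121615990*t + 32008236122168*t^2 + 20991623450145*t^3 + 27775753300108*t^4 + 54581555758000*t^5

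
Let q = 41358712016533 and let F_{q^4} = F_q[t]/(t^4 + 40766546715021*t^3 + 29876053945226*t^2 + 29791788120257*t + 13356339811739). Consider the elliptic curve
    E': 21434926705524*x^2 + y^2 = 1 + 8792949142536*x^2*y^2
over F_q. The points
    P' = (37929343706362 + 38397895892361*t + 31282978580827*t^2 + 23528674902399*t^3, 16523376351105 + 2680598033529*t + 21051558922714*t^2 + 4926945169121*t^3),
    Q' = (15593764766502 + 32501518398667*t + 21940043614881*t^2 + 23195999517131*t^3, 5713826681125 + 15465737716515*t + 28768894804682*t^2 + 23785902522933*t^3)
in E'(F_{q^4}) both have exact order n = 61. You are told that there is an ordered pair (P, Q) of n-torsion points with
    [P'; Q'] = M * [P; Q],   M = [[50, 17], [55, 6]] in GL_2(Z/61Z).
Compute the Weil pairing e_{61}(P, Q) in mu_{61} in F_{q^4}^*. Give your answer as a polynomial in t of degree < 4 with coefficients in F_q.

38178753021631 + 28982284867104*t + 23468071051326*t^2 + 31882953639373*t^3

The 61-Weil pairing on E[61] over F_{41358712016533} is alternating-bilinear: e_{61}(P',Q') = e_{61}(P,Q)^det(M).
Hence e(P,Q) = e(P',Q')^{39} where 39 = 36^{-1} mod 61.
Edwards->Montgomery: u=(1+y)/(1-y), v=u/x -> 20755427728534v^2=u^3+5468961409612u^2+u; then x_W=3160494390747u+5037979308010: y^2=x^3+8505352406149.
n = 61 = (111101)_2 (6 bits, wt 5); accumulate f_{61,P'}(Q'+S)/f_{61,P'}(S) along the 5-step ladder.
Result: e(P',Q') = 20028353034633 + 7786561202022*t + 5964168227842*t^2 + 217493987228*t^3.
Hence e(P,Q) = 38178753021631 + 28982284867104*t + 23468071051326*t^2 + 31882953639373*t^3 in F_{41358712016533^4}^*.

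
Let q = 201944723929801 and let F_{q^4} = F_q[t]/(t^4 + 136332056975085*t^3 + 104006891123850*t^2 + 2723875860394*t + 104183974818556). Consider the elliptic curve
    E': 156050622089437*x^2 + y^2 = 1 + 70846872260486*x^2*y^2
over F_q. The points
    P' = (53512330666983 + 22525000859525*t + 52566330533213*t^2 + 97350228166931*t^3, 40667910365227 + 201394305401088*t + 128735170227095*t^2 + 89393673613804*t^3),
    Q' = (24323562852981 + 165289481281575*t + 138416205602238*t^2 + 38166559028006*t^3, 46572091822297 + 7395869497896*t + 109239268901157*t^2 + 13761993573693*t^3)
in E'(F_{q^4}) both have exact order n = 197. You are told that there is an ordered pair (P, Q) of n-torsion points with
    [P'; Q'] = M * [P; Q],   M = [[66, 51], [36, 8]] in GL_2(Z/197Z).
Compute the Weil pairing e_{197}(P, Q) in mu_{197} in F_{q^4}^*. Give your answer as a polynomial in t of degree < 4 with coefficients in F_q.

168338561654783 + 47451316661094*t + 195967721816542*t^2 + 38438411649064*t^3

e_{197}(aP+bQ,cP+dQ) = e_{197}(P,Q)^(ad-bc); with (a,b,c,d)=(66,51,36,8) this gives the det-197 law.
Hence e(P,Q) = e(P',Q')^{111} where 111 = 71^{-1} mod 197.
Map (x,y)_Ed via u=(1+y)/(1-y), v=(1+y)/((1-y)x) to Montgomery A=176278986464328,B=141624449815404; then to (a',b')=(149148277964607,146308279215299).
Build f_{197,P'} and f_{197,Q'} via the 8-bit ladder of 197=11000101_2; evaluate at shifted divisors; quotient in F_{201944723929801^4}.
Result: e(P',Q') = 141169355155818 + 57031830716393*t + 156224475293175*t^2 + 1928537626394*t^3.
Thus e_{197}(P,Q) = 168338561654783 + 47451316661094*t + 195967721816542*t^2 + 38438411649064*t^3.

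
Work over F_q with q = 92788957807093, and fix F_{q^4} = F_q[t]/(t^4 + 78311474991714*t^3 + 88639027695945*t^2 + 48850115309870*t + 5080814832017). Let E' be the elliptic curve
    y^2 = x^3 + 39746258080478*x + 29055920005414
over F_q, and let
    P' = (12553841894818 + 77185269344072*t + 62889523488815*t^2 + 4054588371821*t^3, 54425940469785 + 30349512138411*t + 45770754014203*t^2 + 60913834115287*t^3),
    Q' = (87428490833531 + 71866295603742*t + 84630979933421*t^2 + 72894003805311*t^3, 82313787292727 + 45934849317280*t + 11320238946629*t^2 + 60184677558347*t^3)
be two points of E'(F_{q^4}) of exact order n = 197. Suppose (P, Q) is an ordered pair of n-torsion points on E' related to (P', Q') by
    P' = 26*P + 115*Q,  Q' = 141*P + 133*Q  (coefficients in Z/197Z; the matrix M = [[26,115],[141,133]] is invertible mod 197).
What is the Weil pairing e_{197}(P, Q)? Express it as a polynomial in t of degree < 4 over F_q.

The 197-Weil pairing on E[197] over F_{92788957807093} is alternating-bilinear: e_{197}(P',Q') = e_{197}(P,Q)^det(M).
Hence e(P,Q) = e(P',Q')^{78} where 78 = 48^{-1} mod 197.
Build f_{197,P'} and f_{197,Q'} via the 8-bit ladder of 197=11000101_2; evaluate at shifted divisors; quotient in F_{92788957807093^4}.
Result: e(P',Q') = 51618333116371 + 46692046373867*t + 25441588647977*t^2 + 63773496816248*t^3.
Finally e_{197}(P,Q) = 78830236954968 + 19804001323717*t + 36666156697452*t^2 + 27672960078612*t^3.

78830236954968 + 19804001323717*t + 36666156697452*t^2 + 27672960078612*t^3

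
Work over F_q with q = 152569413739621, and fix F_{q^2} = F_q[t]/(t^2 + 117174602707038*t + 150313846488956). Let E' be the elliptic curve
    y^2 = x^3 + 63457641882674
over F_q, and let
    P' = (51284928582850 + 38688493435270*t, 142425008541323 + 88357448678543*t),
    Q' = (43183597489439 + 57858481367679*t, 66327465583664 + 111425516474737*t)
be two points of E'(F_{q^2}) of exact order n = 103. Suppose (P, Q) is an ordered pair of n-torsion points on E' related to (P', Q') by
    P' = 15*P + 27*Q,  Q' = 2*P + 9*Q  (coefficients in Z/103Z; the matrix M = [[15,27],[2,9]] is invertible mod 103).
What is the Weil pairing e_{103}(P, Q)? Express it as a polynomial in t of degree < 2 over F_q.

53122133980720 + 61389977382577*t

Alternating bilinearity on E[103] (values in mu_{103} in F_{152569413739621^2}) gives e(P',Q') = e(P,Q)^det(M).
Inverting 81 mod 103: 14. Thus e_{103}(P,Q) = e(P',Q')^{14}.
Build f_{103,P'} and f_{103,Q'} via the 7-bit ladder of 103=1100111_2; evaluate at shifted divisors; quotient in F_{152569413739621^2}.
Miller gives e_{103}(P',Q') = 114492048676591 + 112659056820236*t in F_{152569413739621^2}.
e_{103}(P,Q) = (114492048676591 + 112659056820236*t)^{14} = 53122133980720 + 61389977382577*t.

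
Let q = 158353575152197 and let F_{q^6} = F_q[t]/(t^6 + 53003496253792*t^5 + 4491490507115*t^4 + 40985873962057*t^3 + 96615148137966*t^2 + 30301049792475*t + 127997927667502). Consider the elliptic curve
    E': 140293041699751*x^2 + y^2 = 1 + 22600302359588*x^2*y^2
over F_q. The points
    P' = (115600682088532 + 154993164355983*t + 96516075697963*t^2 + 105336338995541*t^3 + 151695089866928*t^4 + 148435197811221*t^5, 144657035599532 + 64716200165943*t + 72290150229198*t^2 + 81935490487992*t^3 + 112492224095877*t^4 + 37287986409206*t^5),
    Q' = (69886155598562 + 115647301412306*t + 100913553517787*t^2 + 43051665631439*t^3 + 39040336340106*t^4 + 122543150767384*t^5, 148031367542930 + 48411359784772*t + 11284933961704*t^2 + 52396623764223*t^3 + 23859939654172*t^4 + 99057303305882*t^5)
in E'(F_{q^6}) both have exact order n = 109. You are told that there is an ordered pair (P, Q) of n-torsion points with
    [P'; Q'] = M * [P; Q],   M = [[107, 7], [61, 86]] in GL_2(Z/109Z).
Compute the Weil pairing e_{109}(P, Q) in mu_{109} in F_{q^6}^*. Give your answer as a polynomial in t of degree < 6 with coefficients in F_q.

87722639974954 + 117344349346508*t + 82844382553235*t^2 + 62877100915822*t^3 + 34851976666630*t^4 + 2494867059436*t^5

e_{109} is bilinear + alternating on E[109], so e_{109}(107*P + 7*Q, 61*P + 86*Q) = e_{109}(P,Q)^(107*86-7*61).
det(M) mod 109 = 55; its inverse in (Z/109)^* is 2 (check: 55*2 mod 109 = 1).
Map (x,y)_Ed via u=(1+y)/(1-y), v=(1+y)/((1-y)x) to Montgomery A=143183681206476,B=148737906433386; then to (a',b')=(2339780008364,125335398967344).
Miller loop for e_{109} over F_{158353575152197^6}: bits of 109 = 1101101; 6 double steps + 4 add steps, l/v at each.
Miller gives e_{109}(P',Q') = 26509777557053 + 1770231195959*t + 58830192739453*t^2 + 17521692226736*t^3 + 120518008400615*t^4 + 44788485087319*t^5 in F_{158353575152197^6}.
Finally e_{109}(P,Q) = 87722639974954 + 117344349346508*t + 82844382553235*t^2 + 62877100915822*t^3 + 34851976666630*t^4 + 2494867059436*t^5.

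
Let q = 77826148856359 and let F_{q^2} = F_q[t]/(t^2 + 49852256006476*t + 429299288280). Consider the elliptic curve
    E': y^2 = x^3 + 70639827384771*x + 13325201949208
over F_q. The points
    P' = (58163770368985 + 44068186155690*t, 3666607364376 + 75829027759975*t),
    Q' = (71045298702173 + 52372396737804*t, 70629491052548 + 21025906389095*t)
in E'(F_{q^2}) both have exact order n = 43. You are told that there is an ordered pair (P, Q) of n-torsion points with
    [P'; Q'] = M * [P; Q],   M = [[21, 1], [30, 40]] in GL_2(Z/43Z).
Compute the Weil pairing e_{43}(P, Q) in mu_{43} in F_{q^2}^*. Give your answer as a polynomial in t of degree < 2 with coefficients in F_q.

1582383201936 + 59465070675649*t

e_{43}(aP+bQ,cP+dQ) = e_{43}(P,Q)^(ad-bc); with (a,b,c,d)=(21,1,30,40) this gives the det-43 law.
So e_{43}(P,Q) = e_{43}(P',Q')^{6}, since 36*6 = 1 mod 43.
6-bit Miller (101011) on E'/F_{77826148856359} with a'=70639827384771, b'=13325201949208: accumulate tangent/chord ratios at Q'+S and P'+S'.
So e_{43}(P',Q') = 13618456110738 + 74426784697327*t.
Hence e(P,Q) = 1582383201936 + 59465070675649*t in F_{77826148856359^2}^*.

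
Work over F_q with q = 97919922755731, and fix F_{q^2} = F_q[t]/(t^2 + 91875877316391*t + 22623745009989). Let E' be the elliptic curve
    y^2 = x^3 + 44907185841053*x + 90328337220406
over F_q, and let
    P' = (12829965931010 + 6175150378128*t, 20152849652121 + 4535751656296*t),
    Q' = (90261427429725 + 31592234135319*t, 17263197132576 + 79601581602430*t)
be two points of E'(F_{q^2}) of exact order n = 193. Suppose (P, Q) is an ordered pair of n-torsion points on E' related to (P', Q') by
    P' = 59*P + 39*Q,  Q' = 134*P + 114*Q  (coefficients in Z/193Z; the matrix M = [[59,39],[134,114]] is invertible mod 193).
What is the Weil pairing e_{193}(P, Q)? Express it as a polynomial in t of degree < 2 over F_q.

The 193-Weil pairing on E[193] over F_{97919922755731} is alternating-bilinear: e_{193}(P',Q') = e_{193}(P,Q)^det(M).
Hence e(P,Q) = e(P',Q')^{57} where 57 = 149^{-1} mod 193.
Double-and-add over 11000001: 8-1 doublings, 3-1 additions; each step l_{T,T}/v_{2T} or l_{T,P'}/v at Q'+S for random S.
The quotient is 51899260699154 + 74902793632235*t.
e_{193}(P,Q) = (51899260699154 + 74902793632235*t)^{57} = 72664519512494 + 64838126244096*t.

72664519512494 + 64838126244096*t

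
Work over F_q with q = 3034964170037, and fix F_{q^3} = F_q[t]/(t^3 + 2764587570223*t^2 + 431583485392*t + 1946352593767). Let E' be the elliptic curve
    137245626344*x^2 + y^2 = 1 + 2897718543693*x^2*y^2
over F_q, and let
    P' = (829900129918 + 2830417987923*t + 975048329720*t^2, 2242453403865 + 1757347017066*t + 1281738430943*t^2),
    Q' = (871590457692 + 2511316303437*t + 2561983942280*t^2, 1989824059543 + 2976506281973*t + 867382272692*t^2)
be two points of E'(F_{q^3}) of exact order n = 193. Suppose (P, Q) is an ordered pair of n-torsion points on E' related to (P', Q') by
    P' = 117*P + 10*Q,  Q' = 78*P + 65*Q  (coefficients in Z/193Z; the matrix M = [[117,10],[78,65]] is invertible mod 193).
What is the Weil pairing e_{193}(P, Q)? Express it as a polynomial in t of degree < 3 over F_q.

The 193-Weil pairing on E[193] over F_{3034964170037} is alternating-bilinear: e_{193}(P',Q') = e_{193}(P,Q)^det(M).
det M = 117*65 - 10*78 = 6825 = 70 (mod 193); 70^{-1} = 91 (mod 193).
Edwards a_E,d_E -> Montgomery A=0,B=931236751358 -> Weierstrass 1672977992962,0 via alpha=0,beta=68622813172.
Build f_{193,P'} and f_{193,Q'} via the 8-bit ladder of 193=11000001_2; evaluate at shifted divisors; quotient in F_{3034964170037^3}.
e_{193}(P',Q') = 2962939129599 + 1361522522295*t + 2906931074689*t^2.
Thus e_{193}(P,Q) = 377631384686 + 2222611274612*t + 2381876324872*t^2.

377631384686 + 2222611274612*t + 2381876324872*t^2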